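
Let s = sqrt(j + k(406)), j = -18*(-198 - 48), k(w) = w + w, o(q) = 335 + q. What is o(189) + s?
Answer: 524 + 2*sqrt(1310) ≈ 596.39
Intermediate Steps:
k(w) = 2*w
j = 4428 (j = -18*(-246) = 4428)
s = 2*sqrt(1310) (s = sqrt(4428 + 2*406) = sqrt(4428 + 812) = sqrt(5240) = 2*sqrt(1310) ≈ 72.388)
o(189) + s = (335 + 189) + 2*sqrt(1310) = 524 + 2*sqrt(1310)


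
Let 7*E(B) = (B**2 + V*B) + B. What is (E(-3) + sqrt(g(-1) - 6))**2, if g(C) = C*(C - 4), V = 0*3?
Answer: -13/49 + 12*I/7 ≈ -0.26531 + 1.7143*I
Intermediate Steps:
V = 0
g(C) = C*(-4 + C)
E(B) = B/7 + B**2/7 (E(B) = ((B**2 + 0*B) + B)/7 = ((B**2 + 0) + B)/7 = (B**2 + B)/7 = (B + B**2)/7 = B/7 + B**2/7)
(E(-3) + sqrt(g(-1) - 6))**2 = ((1/7)*(-3)*(1 - 3) + sqrt(-(-4 - 1) - 6))**2 = ((1/7)*(-3)*(-2) + sqrt(-1*(-5) - 6))**2 = (6/7 + sqrt(5 - 6))**2 = (6/7 + sqrt(-1))**2 = (6/7 + I)**2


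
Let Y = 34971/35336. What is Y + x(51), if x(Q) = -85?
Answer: -2968589/35336 ≈ -84.010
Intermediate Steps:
Y = 34971/35336 (Y = 34971*(1/35336) = 34971/35336 ≈ 0.98967)
Y + x(51) = 34971/35336 - 85 = -2968589/35336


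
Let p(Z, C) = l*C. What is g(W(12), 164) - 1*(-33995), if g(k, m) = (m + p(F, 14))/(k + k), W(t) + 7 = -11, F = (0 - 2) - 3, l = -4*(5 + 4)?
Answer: 306040/9 ≈ 34004.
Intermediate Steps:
l = -36 (l = -4*9 = -36)
F = -5 (F = -2 - 3 = -5)
p(Z, C) = -36*C
W(t) = -18 (W(t) = -7 - 11 = -18)
g(k, m) = (-504 + m)/(2*k) (g(k, m) = (m - 36*14)/(k + k) = (m - 504)/((2*k)) = (-504 + m)*(1/(2*k)) = (-504 + m)/(2*k))
g(W(12), 164) - 1*(-33995) = (½)*(-504 + 164)/(-18) - 1*(-33995) = (½)*(-1/18)*(-340) + 33995 = 85/9 + 33995 = 306040/9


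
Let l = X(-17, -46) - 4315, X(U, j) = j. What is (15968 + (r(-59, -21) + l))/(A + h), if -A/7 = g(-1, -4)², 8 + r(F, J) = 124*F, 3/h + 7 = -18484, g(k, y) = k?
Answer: -79196953/129440 ≈ -611.84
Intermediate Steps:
h = -3/18491 (h = 3/(-7 - 18484) = 3/(-18491) = 3*(-1/18491) = -3/18491 ≈ -0.00016224)
r(F, J) = -8 + 124*F
A = -7 (A = -7*(-1)² = -7*1 = -7)
l = -4361 (l = -46 - 4315 = -4361)
(15968 + (r(-59, -21) + l))/(A + h) = (15968 + ((-8 + 124*(-59)) - 4361))/(-7 - 3/18491) = (15968 + ((-8 - 7316) - 4361))/(-129440/18491) = (15968 + (-7324 - 4361))*(-18491/129440) = (15968 - 11685)*(-18491/129440) = 4283*(-18491/129440) = -79196953/129440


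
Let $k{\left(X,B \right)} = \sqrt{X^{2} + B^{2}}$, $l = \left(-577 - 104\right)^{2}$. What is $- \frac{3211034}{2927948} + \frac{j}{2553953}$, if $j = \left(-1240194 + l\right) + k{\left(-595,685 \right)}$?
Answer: $- \frac{5237092683443}{3738920789222} + \frac{5 \sqrt{32930}}{2553953} \approx -1.4003$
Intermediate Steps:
$l = 463761$ ($l = \left(-681\right)^{2} = 463761$)
$k{\left(X,B \right)} = \sqrt{B^{2} + X^{2}}$
$j = -776433 + 5 \sqrt{32930}$ ($j = \left(-1240194 + 463761\right) + \sqrt{685^{2} + \left(-595\right)^{2}} = -776433 + \sqrt{469225 + 354025} = -776433 + \sqrt{823250} = -776433 + 5 \sqrt{32930} \approx -7.7553 \cdot 10^{5}$)
$- \frac{3211034}{2927948} + \frac{j}{2553953} = - \frac{3211034}{2927948} + \frac{-776433 + 5 \sqrt{32930}}{2553953} = \left(-3211034\right) \frac{1}{2927948} + \left(-776433 + 5 \sqrt{32930}\right) \frac{1}{2553953} = - \frac{1605517}{1463974} - \left(\frac{776433}{2553953} - \frac{5 \sqrt{32930}}{2553953}\right) = - \frac{5237092683443}{3738920789222} + \frac{5 \sqrt{32930}}{2553953}$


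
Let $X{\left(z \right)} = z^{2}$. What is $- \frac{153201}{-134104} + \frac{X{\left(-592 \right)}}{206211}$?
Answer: $\frac{78590355667}{27653719944} \approx 2.8419$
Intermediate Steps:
$- \frac{153201}{-134104} + \frac{X{\left(-592 \right)}}{206211} = - \frac{153201}{-134104} + \frac{\left(-592\right)^{2}}{206211} = \left(-153201\right) \left(- \frac{1}{134104}\right) + 350464 \cdot \frac{1}{206211} = \frac{153201}{134104} + \frac{350464}{206211} = \frac{78590355667}{27653719944}$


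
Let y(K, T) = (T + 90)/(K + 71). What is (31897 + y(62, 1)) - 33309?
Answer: -26815/19 ≈ -1411.3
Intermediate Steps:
y(K, T) = (90 + T)/(71 + K)
(31897 + y(62, 1)) - 33309 = (31897 + (90 + 1)/(71 + 62)) - 33309 = (31897 + 91/133) - 33309 = (31897 + (1/133)*91) - 33309 = (31897 + 13/19) - 33309 = 606056/19 - 33309 = -26815/19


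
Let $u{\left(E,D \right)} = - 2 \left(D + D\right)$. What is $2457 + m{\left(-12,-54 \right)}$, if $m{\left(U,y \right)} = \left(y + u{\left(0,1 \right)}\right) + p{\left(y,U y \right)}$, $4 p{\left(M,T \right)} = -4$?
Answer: $2398$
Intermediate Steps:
$p{\left(M,T \right)} = -1$ ($p{\left(M,T \right)} = \frac{1}{4} \left(-4\right) = -1$)
$u{\left(E,D \right)} = - 4 D$ ($u{\left(E,D \right)} = - 2 \cdot 2 D = - 4 D$)
$m{\left(U,y \right)} = -5 + y$ ($m{\left(U,y \right)} = \left(y - 4\right) - 1 = \left(-4 + y\right) - 1 = -5 + y$)
$2457 + m{\left(-12,-54 \right)} = 2457 - 59 = 2398$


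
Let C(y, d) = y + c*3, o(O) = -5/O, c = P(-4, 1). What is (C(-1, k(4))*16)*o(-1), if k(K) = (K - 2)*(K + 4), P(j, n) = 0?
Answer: -80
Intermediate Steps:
c = 0
k(K) = (-2 + K)*(4 + K)
C(y, d) = y (C(y, d) = y + 0*3 = y + 0 = y)
(C(-1, k(4))*16)*o(-1) = (-1*16)*(-5/(-1)) = -(-80)*(-1) = -16*5 = -80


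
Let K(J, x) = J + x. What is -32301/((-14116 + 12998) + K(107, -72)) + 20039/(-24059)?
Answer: 251809174/8685299 ≈ 28.993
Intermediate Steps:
-32301/((-14116 + 12998) + K(107, -72)) + 20039/(-24059) = -32301/((-14116 + 12998) + (107 - 72)) + 20039/(-24059) = -32301/(-1118 + 35) + 20039*(-1/24059) = -32301/(-1083) - 20039/24059 = -32301*(-1/1083) - 20039/24059 = 10767/361 - 20039/24059 = 251809174/8685299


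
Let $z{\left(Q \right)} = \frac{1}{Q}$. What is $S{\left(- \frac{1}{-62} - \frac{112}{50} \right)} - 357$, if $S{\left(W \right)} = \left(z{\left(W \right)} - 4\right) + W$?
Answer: $- \frac{1943053159}{5342850} \approx -363.67$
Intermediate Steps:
$S{\left(W \right)} = -4 + W + \frac{1}{W}$ ($S{\left(W \right)} = \left(\frac{1}{W} - 4\right) + W = \left(-4 + \frac{1}{W}\right) + W = -4 + W + \frac{1}{W}$)
$S{\left(- \frac{1}{-62} - \frac{112}{50} \right)} - 357 = \left(-4 - \left(- \frac{1}{62} + \frac{56}{25}\right) + \frac{1}{- \frac{1}{-62} - \frac{112}{50}}\right) - 357 = \left(-4 - \frac{3447}{1550} + \frac{1}{\left(-1\right) \left(- \frac{1}{62}\right) - \frac{56}{25}}\right) - 357 = \left(-4 + \left(\frac{1}{62} - \frac{56}{25}\right) + \frac{1}{\frac{1}{62} - \frac{56}{25}}\right) - 357 = \left(-4 - \frac{3447}{1550} + \frac{1}{- \frac{3447}{1550}}\right) - 357 = \left(-4 - \frac{3447}{1550} - \frac{1550}{3447}\right) - 357 = - \frac{35655709}{5342850} - 357 = - \frac{1943053159}{5342850}$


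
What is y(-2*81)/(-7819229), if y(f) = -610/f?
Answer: -305/633357549 ≈ -4.8156e-7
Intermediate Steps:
y(-2*81)/(-7819229) = -610/((-2*81))/(-7819229) = -610/(-162)*(-1/7819229) = -610*(-1/162)*(-1/7819229) = (305/81)*(-1/7819229) = -305/633357549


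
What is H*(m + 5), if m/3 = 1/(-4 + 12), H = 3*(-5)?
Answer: -645/8 ≈ -80.625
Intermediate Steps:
H = -15
m = 3/8 (m = 3/(-4 + 12) = 3/8 ≈ 0.37500)
H*(m + 5) = -15*(3/8 + 5) = -15*43/8 = -645/8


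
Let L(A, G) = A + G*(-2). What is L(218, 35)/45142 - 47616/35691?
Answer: -357366534/268527187 ≈ -1.3308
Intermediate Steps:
L(A, G) = A - 2*G
L(218, 35)/45142 - 47616/35691 = (218 - 2*35)/45142 - 47616/35691 = (218 - 70)*(1/45142) - 47616*1/35691 = 148*(1/45142) - 15872/11897 = 74/22571 - 15872/11897 = -357366534/268527187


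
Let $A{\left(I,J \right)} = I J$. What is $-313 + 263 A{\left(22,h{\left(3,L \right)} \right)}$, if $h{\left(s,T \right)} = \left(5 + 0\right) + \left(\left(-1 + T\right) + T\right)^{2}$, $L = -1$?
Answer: $80691$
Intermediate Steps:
$h{\left(s,T \right)} = 5 + \left(-1 + 2 T\right)^{2}$
$-313 + 263 A{\left(22,h{\left(3,L \right)} \right)} = -313 + 263 \cdot 22 \left(5 + \left(-1 + 2 \left(-1\right)\right)^{2}\right) = -313 + 263 \cdot 22 \left(5 + \left(-1 - 2\right)^{2}\right) = -313 + 263 \cdot 22 \left(5 + \left(-3\right)^{2}\right) = -313 + 263 \cdot 22 \left(5 + 9\right) = -313 + 263 \cdot 22 \cdot 14 = -313 + 263 \cdot 308 = -313 + 81004 = 80691$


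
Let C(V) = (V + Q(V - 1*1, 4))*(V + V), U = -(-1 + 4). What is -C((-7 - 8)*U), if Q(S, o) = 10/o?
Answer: -4275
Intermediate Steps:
U = -3 (U = -1*3 = -3)
C(V) = 2*V*(5/2 + V) (C(V) = (V + 10/4)*(V + V) = (V + 10*(¼))*(2*V) = (V + 5/2)*(2*V) = (5/2 + V)*(2*V) = 2*V*(5/2 + V))
-C((-7 - 8)*U) = -(-7 - 8)*(-3)*(5 + 2*((-7 - 8)*(-3))) = -(-15*(-3))*(5 + 2*(-15*(-3))) = -45*(5 + 2*45) = -45*(5 + 90) = -45*95 = -1*4275 = -4275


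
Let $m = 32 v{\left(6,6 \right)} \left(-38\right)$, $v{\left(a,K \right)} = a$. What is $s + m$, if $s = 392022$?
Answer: $384726$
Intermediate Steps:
$m = -7296$ ($m = 32 \cdot 6 \left(-38\right) = 192 \left(-38\right) = -7296$)
$s + m = 392022 - 7296 = 384726$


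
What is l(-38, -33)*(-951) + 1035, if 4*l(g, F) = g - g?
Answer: 1035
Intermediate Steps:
l(g, F) = 0 (l(g, F) = (g - g)/4 = (¼)*0 = 0)
l(-38, -33)*(-951) + 1035 = 0*(-951) + 1035 = 0 + 1035 = 1035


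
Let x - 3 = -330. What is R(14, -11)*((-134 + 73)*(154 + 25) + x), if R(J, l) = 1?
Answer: -11246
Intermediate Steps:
x = -327 (x = 3 - 330 = -327)
R(14, -11)*((-134 + 73)*(154 + 25) + x) = 1*((-134 + 73)*(154 + 25) - 327) = 1*(-61*179 - 327) = 1*(-10919 - 327) = 1*(-11246) = -11246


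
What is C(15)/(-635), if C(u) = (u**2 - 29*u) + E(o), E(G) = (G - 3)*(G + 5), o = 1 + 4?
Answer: 38/127 ≈ 0.29921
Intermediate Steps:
o = 5
E(G) = (-3 + G)*(5 + G)
C(u) = 20 + u**2 - 29*u (C(u) = (u**2 - 29*u) + (-15 + 5**2 + 2*5) = (u**2 - 29*u) + (-15 + 25 + 10) = (u**2 - 29*u) + 20 = 20 + u**2 - 29*u)
C(15)/(-635) = (20 + 15**2 - 29*15)/(-635) = (20 + 225 - 435)*(-1/635) = -190*(-1/635) = 38/127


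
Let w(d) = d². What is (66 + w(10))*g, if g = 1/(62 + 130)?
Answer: 83/96 ≈ 0.86458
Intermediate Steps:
g = 1/192 ≈ 0.0052083
(66 + w(10))*g = (66 + 10²)*(1/192) = (66 + 100)*(1/192) = 166*(1/192) = 83/96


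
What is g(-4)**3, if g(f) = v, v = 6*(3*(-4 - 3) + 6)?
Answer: -729000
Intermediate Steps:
v = -90 (v = 6*(3*(-7) + 6) = 6*(-21 + 6) = 6*(-15) = -90)
g(f) = -90
g(-4)**3 = (-90)**3 = -729000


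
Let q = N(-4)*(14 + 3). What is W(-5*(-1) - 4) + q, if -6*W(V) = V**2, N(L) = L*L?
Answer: 1631/6 ≈ 271.83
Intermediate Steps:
N(L) = L**2
q = 272 (q = (-4)**2*(14 + 3) = 16*17 = 272)
W(V) = -V**2/6
W(-5*(-1) - 4) + q = -(-5*(-1) - 4)**2/6 + 272 = -(5 - 4)**2/6 + 272 = -1/6*1**2 + 272 = -1/6*1 + 272 = -1/6 + 272 = 1631/6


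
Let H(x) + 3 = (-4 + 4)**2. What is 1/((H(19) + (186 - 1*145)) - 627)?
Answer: -1/589 ≈ -0.0016978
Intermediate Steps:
H(x) = -3 (H(x) = -3 + (-4 + 4)**2 = -3 + 0**2 = -3 + 0 = -3)
1/((H(19) + (186 - 1*145)) - 627) = 1/((-3 + (186 - 1*145)) - 627) = 1/((-3 + (186 - 145)) - 627) = 1/((-3 + 41) - 627) = 1/(38 - 627) = 1/(-589) = -1/589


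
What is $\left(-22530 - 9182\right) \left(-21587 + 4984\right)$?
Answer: $526514336$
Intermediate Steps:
$\left(-22530 - 9182\right) \left(-21587 + 4984\right) = \left(-31712\right) \left(-16603\right) = 526514336$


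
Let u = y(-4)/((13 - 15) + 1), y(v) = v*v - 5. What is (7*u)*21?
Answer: -1617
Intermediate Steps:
y(v) = -5 + v² (y(v) = v² - 5 = -5 + v²)
u = -11 (u = (-5 + (-4)²)/((13 - 15) + 1) = (-5 + 16)/(-2 + 1) = 11/(-1) = 11*(-1) = -11)
(7*u)*21 = (7*(-11))*21 = -77*21 = -1617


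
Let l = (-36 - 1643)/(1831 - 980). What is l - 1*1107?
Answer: -41032/37 ≈ -1109.0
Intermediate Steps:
l = -73/37 (l = -1679/851 = -1679*1/851 = -73/37 ≈ -1.9730)
l - 1*1107 = -73/37 - 1*1107 = -73/37 - 1107 = -41032/37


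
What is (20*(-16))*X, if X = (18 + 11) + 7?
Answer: -11520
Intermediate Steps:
X = 36 (X = 29 + 7 = 36)
(20*(-16))*X = (20*(-16))*36 = -320*36 = -11520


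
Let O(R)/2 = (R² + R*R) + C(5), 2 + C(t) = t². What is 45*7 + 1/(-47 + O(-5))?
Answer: 31186/99 ≈ 315.01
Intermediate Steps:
C(t) = -2 + t²
O(R) = 46 + 4*R² (O(R) = 2*((R² + R*R) + (-2 + 5²)) = 2*((R² + R²) + (-2 + 25)) = 2*(2*R² + 23) = 2*(23 + 2*R²) = 46 + 4*R²)
45*7 + 1/(-47 + O(-5)) = 45*7 + 1/(-47 + (46 + 4*(-5)²)) = 315 + 1/(-47 + (46 + 4*25)) = 315 + 1/(-47 + (46 + 100)) = 315 + 1/(-47 + 146) = 315 + 1/99 = 31186/99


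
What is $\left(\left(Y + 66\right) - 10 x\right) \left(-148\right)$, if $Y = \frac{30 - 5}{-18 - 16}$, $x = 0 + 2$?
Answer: $- \frac{113886}{17} \approx -6699.2$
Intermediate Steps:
$x = 2$
$Y = - \frac{25}{34}$ ($Y = \frac{25}{-34} = 25 \left(- \frac{1}{34}\right) = - \frac{25}{34} \approx -0.73529$)
$\left(\left(Y + 66\right) - 10 x\right) \left(-148\right) = \left(\left(- \frac{25}{34} + 66\right) - 20\right) \left(-148\right) = \left(\frac{2219}{34} - 20\right) \left(-148\right) = \frac{1539}{34} \left(-148\right) = - \frac{113886}{17}$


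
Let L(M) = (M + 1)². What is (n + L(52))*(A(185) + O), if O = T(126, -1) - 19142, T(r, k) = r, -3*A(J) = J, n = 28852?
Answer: -1812054013/3 ≈ -6.0402e+8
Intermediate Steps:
L(M) = (1 + M)²
A(J) = -J/3
O = -19016 (O = 126 - 19142 = -19016)
(n + L(52))*(A(185) + O) = (28852 + (1 + 52)²)*(-⅓*185 - 19016) = (28852 + 53²)*(-185/3 - 19016) = (28852 + 2809)*(-57233/3) = 31661*(-57233/3) = -1812054013/3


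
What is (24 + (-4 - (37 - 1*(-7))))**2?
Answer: 576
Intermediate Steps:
(24 + (-4 - (37 - 1*(-7))))**2 = (24 + (-4 - (37 + 7)))**2 = (24 + (-4 - 1*44))**2 = (24 + (-4 - 44))**2 = (24 - 48)**2 = (-24)**2 = 576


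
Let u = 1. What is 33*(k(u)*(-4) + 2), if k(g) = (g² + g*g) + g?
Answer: -330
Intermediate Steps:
k(g) = g + 2*g² (k(g) = (g² + g²) + g = 2*g² + g = g + 2*g²)
33*(k(u)*(-4) + 2) = 33*((1*(1 + 2*1))*(-4) + 2) = 33*((1*(1 + 2))*(-4) + 2) = 33*((1*3)*(-4) + 2) = 33*(3*(-4) + 2) = 33*(-12 + 2) = 33*(-10) = -330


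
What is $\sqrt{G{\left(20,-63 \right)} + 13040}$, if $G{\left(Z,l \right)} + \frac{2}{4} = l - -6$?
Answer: $\frac{3 \sqrt{5770}}{2} \approx 113.94$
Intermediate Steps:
$G{\left(Z,l \right)} = \frac{11}{2} + l$ ($G{\left(Z,l \right)} = - \frac{1}{2} + \left(l - -6\right) = - \frac{1}{2} + \left(l + 6\right) = - \frac{1}{2} + \left(6 + l\right) = \frac{11}{2} + l$)
$\sqrt{G{\left(20,-63 \right)} + 13040} = \sqrt{\left(\frac{11}{2} - 63\right) + 13040} = \sqrt{- \frac{115}{2} + 13040} = \sqrt{\frac{25965}{2}} = \frac{3 \sqrt{5770}}{2}$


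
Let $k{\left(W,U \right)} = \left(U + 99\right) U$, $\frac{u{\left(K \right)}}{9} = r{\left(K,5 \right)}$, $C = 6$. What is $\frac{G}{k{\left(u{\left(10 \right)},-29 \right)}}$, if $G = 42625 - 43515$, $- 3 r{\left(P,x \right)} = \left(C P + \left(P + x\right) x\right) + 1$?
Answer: $\frac{89}{203} \approx 0.43842$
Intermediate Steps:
$r{\left(P,x \right)} = - \frac{1}{3} - 2 P - \frac{x \left(P + x\right)}{3}$ ($r{\left(P,x \right)} = - \frac{\left(6 P + \left(P + x\right) x\right) + 1}{3} = - \frac{\left(6 P + x \left(P + x\right)\right) + 1}{3} = - \frac{1 + 6 P + x \left(P + x\right)}{3} = - \frac{1}{3} - 2 P - \frac{x \left(P + x\right)}{3}$)
$u{\left(K \right)} = -78 - 33 K$ ($u{\left(K \right)} = 9 \left(- \frac{1}{3} - 2 K - \frac{5^{2}}{3} - \frac{1}{3} K 5\right) = 9 \left(- \frac{1}{3} - 2 K - \frac{25}{3} - \frac{5 K}{3}\right) = 9 \left(- \frac{26}{3} - \frac{11 K}{3}\right) = -78 - 33 K$)
$G = -890$
$k{\left(W,U \right)} = U \left(99 + U\right)$ ($k{\left(W,U \right)} = \left(99 + U\right) U = U \left(99 + U\right)$)
$\frac{G}{k{\left(u{\left(10 \right)},-29 \right)}} = - \frac{890}{\left(-29\right) \left(99 - 29\right)} = - \frac{890}{\left(-29\right) 70} = - \frac{890}{-2030} = \left(-890\right) \left(- \frac{1}{2030}\right) = \frac{89}{203}$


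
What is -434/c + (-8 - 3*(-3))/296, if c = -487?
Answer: 128951/144152 ≈ 0.89455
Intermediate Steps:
-434/c + (-8 - 3*(-3))/296 = -434/(-487) + (-8 - 3*(-3))/296 = -434*(-1/487) + (-8 + 9)*(1/296) = 434/487 + 1*(1/296) = 434/487 + 1/296 = 128951/144152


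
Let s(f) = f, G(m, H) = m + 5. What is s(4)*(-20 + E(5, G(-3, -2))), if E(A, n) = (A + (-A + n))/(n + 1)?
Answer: -232/3 ≈ -77.333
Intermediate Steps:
G(m, H) = 5 + m
E(A, n) = n/(1 + n) (E(A, n) = (A + (n - A))/(1 + n) = n/(1 + n))
s(4)*(-20 + E(5, G(-3, -2))) = 4*(-20 + (5 - 3)/(1 + (5 - 3))) = 4*(-20 + 2/(1 + 2)) = 4*(-20 + 2/3) = 4*(-20 + 2*(⅓)) = 4*(-20 + ⅔) = 4*(-58/3) = -232/3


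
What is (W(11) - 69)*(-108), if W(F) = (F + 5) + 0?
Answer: 5724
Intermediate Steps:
W(F) = 5 + F (W(F) = (5 + F) + 0 = 5 + F)
(W(11) - 69)*(-108) = ((5 + 11) - 69)*(-108) = (16 - 69)*(-108) = -53*(-108) = 5724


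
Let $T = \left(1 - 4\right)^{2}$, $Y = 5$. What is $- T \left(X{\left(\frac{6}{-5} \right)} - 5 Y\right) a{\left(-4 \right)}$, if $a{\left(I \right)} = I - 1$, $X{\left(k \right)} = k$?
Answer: $-1179$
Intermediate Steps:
$T = 9$ ($T = \left(-3\right)^{2} = 9$)
$a{\left(I \right)} = -1 + I$ ($a{\left(I \right)} = I - 1 = -1 + I$)
$- T \left(X{\left(\frac{6}{-5} \right)} - 5 Y\right) a{\left(-4 \right)} = - 9 \left(\frac{6}{-5} - 25\right) \left(-1 - 4\right) = - 9 \left(6 \left(- \frac{1}{5}\right) - 25\right) \left(-5\right) = - 9 \left(- \frac{6}{5} - 25\right) \left(-5\right) = - 9 \left(- \frac{131}{5}\right) \left(-5\right) = - \frac{\left(-1179\right) \left(-5\right)}{5} = \left(-1\right) 1179 = -1179$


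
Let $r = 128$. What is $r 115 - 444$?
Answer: $14276$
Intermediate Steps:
$r 115 - 444 = 128 \cdot 115 - 444 = 14720 - 444 = 14276$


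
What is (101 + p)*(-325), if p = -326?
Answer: 73125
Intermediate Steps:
(101 + p)*(-325) = (101 - 326)*(-325) = -225*(-325) = 73125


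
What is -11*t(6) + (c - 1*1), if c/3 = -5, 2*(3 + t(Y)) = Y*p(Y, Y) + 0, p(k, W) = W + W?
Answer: -379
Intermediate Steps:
p(k, W) = 2*W
t(Y) = -3 + Y² (t(Y) = -3 + (Y*(2*Y) + 0)/2 = -3 + (2*Y² + 0)/2 = -3 + (2*Y²)/2 = -3 + Y²)
c = -15 (c = 3*(-5) = -15)
-11*t(6) + (c - 1*1) = -11*(-3 + 6²) + (-15 - 1*1) = -11*(-3 + 36) + (-15 - 1) = -11*33 - 16 = -363 - 16 = -379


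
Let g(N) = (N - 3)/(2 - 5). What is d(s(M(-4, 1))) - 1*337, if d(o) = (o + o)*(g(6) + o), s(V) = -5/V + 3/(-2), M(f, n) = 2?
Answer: -297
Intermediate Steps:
g(N) = 1 - N/3 (g(N) = (-3 + N)/(-3) = (-3 + N)*(-⅓) = 1 - N/3)
s(V) = -3/2 - 5/V (s(V) = -5/V + 3*(-½) = -5/V - 3/2 = -3/2 - 5/V)
d(o) = 2*o*(-1 + o) (d(o) = (o + o)*((1 - ⅓*6) + o) = (2*o)*((1 - 2) + o) = (2*o)*(-1 + o) = 2*o*(-1 + o))
d(s(M(-4, 1))) - 1*337 = 2*(-3/2 - 5/2)*(-1 + (-3/2 - 5/2)) - 1*337 = 2*(-3/2 - 5*½)*(-1 + (-3/2 - 5*½)) - 337 = 2*(-3/2 - 5/2)*(-1 + (-3/2 - 5/2)) - 337 = 2*(-4)*(-1 - 4) - 337 = 2*(-4)*(-5) - 337 = 40 - 337 = -297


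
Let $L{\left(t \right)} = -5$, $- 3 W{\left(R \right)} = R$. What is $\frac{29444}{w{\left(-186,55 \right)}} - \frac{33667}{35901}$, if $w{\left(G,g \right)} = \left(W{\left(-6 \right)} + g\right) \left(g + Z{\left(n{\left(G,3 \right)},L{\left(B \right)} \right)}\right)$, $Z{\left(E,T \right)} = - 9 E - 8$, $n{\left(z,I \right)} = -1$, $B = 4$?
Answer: $\frac{79133665}{9549666} \approx 8.2865$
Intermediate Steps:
$W{\left(R \right)} = - \frac{R}{3}$
$Z{\left(E,T \right)} = -8 - 9 E$
$w{\left(G,g \right)} = \left(1 + g\right) \left(2 + g\right)$ ($w{\left(G,g \right)} = \left(\left(- \frac{1}{3}\right) \left(-6\right) + g\right) \left(g - -1\right) = \left(2 + g\right) \left(g + \left(-8 + 9\right)\right) = \left(2 + g\right) \left(g + 1\right) = \left(2 + g\right) \left(1 + g\right) = \left(1 + g\right) \left(2 + g\right)$)
$\frac{29444}{w{\left(-186,55 \right)}} - \frac{33667}{35901} = \frac{29444}{2 + 55^{2} + 3 \cdot 55} - \frac{33667}{35901} = \frac{29444}{2 + 3025 + 165} - \frac{33667}{35901} = \frac{29444}{3192} - \frac{33667}{35901} = 29444 \cdot \frac{1}{3192} - \frac{33667}{35901} = \frac{7361}{798} - \frac{33667}{35901} = \frac{79133665}{9549666}$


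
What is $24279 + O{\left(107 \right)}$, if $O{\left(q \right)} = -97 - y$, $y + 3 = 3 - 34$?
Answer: $24216$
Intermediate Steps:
$y = -34$ ($y = -3 + \left(3 - 34\right) = -3 - 31 = -34$)
$O{\left(q \right)} = -63$ ($O{\left(q \right)} = -97 - -34 = -97 + 34 = -63$)
$24279 + O{\left(107 \right)} = 24279 - 63 = 24216$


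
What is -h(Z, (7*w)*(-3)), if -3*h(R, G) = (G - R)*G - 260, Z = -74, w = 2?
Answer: -1604/3 ≈ -534.67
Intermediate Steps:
h(R, G) = 260/3 - G*(G - R)/3 (h(R, G) = -((G - R)*G - 260)/3 = -(G*(G - R) - 260)/3 = -(-260 + G*(G - R))/3 = 260/3 - G*(G - R)/3)
-h(Z, (7*w)*(-3)) = -(260/3 - ((7*2)*(-3))²/3 + (⅓)*((7*2)*(-3))*(-74)) = -(260/3 - (14*(-3))²/3 + (⅓)*(14*(-3))*(-74)) = -(260/3 - ⅓*(-42)² + (⅓)*(-42)*(-74)) = -(260/3 - ⅓*1764 + 1036) = -(260/3 - 588 + 1036) = -1*1604/3 = -1604/3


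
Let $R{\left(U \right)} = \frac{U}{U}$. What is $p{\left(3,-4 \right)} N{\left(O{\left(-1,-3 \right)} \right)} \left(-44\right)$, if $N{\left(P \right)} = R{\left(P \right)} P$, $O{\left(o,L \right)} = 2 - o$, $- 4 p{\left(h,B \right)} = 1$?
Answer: $33$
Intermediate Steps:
$R{\left(U \right)} = 1$
$p{\left(h,B \right)} = - \frac{1}{4}$ ($p{\left(h,B \right)} = \left(- \frac{1}{4}\right) 1 = - \frac{1}{4}$)
$N{\left(P \right)} = P$ ($N{\left(P \right)} = 1 P = P$)
$p{\left(3,-4 \right)} N{\left(O{\left(-1,-3 \right)} \right)} \left(-44\right) = - \frac{2 - -1}{4} \left(-44\right) = - \frac{2 + 1}{4} \left(-44\right) = \left(- \frac{1}{4}\right) 3 \left(-44\right) = \left(- \frac{3}{4}\right) \left(-44\right) = 33$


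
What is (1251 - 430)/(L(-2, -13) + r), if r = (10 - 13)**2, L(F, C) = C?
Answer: -821/4 ≈ -205.25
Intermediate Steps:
r = 9 (r = (-3)**2 = 9)
(1251 - 430)/(L(-2, -13) + r) = (1251 - 430)/(-13 + 9) = 821/(-4) = 821*(-1/4) = -821/4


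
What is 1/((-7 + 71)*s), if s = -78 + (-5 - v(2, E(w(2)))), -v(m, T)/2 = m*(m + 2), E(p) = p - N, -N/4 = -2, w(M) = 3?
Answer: -1/4288 ≈ -0.00023321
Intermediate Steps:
N = 8 (N = -4*(-2) = 8)
E(p) = -8 + p (E(p) = p - 1*8 = p - 8 = -8 + p)
v(m, T) = -2*m*(2 + m) (v(m, T) = -2*m*(m + 2) = -2*m*(2 + m))
s = -67 (s = -78 + (-5 - (-2)*2*(2 + 2)) = -78 + (-5 - (-2)*2*4) = -78 + (-5 - 1*(-16)) = -78 + (-5 + 16) = -78 + 11 = -67)
1/((-7 + 71)*s) = 1/((-7 + 71)*(-67)) = 1/(64*(-67)) = 1/(-4288) = -1/4288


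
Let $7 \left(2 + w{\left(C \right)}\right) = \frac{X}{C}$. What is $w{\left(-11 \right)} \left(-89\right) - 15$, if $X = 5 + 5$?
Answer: $\frac{13441}{77} \approx 174.56$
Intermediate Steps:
$X = 10$
$w{\left(C \right)} = -2 + \frac{10}{7 C}$ ($w{\left(C \right)} = -2 + \frac{10 \frac{1}{C}}{7} = -2 + \frac{10}{7 C}$)
$w{\left(-11 \right)} \left(-89\right) - 15 = \left(-2 + \frac{10}{7 \left(-11\right)}\right) \left(-89\right) - 15 = \left(-2 + \frac{10}{7} \left(- \frac{1}{11}\right)\right) \left(-89\right) - 15 = \left(-2 - \frac{10}{77}\right) \left(-89\right) - 15 = \left(- \frac{164}{77}\right) \left(-89\right) - 15 = \frac{14596}{77} - 15 = \frac{13441}{77}$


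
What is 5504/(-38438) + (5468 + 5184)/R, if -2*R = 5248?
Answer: -52985509/12607664 ≈ -4.2026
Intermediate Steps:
R = -2624 (R = -1/2*5248 = -2624)
5504/(-38438) + (5468 + 5184)/R = 5504/(-38438) + (5468 + 5184)/(-2624) = 5504*(-1/38438) + 10652*(-1/2624) = -2752/19219 - 2663/656 = -52985509/12607664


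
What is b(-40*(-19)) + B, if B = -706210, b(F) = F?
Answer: -705450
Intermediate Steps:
b(-40*(-19)) + B = -40*(-19) - 706210 = 760 - 706210 = -705450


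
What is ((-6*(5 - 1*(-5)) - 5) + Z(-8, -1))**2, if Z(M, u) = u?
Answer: 4356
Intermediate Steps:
((-6*(5 - 1*(-5)) - 5) + Z(-8, -1))**2 = ((-6*(5 - 1*(-5)) - 5) - 1)**2 = ((-6*(5 + 5) - 5) - 1)**2 = ((-6*10 - 5) - 1)**2 = ((-60 - 5) - 1)**2 = (-65 - 1)**2 = (-66)**2 = 4356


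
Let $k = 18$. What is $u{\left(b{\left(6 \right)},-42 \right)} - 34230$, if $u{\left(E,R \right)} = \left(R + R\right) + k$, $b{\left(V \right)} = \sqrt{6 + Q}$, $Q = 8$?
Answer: $-34296$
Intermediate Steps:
$b{\left(V \right)} = \sqrt{14}$ ($b{\left(V \right)} = \sqrt{6 + 8} = \sqrt{14}$)
$u{\left(E,R \right)} = 18 + 2 R$ ($u{\left(E,R \right)} = \left(R + R\right) + 18 = 2 R + 18 = 18 + 2 R$)
$u{\left(b{\left(6 \right)},-42 \right)} - 34230 = \left(18 + 2 \left(-42\right)\right) - 34230 = \left(18 - 84\right) - 34230 = -66 - 34230 = -34296$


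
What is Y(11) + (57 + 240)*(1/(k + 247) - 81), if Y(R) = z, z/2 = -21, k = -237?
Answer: -240693/10 ≈ -24069.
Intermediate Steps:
z = -42 (z = 2*(-21) = -42)
Y(R) = -42
Y(11) + (57 + 240)*(1/(k + 247) - 81) = -42 + (57 + 240)*(1/(-237 + 247) - 81) = -42 + 297*(1/10 - 81) = -42 + 297*(-809/10) = -42 - 240273/10 = -240693/10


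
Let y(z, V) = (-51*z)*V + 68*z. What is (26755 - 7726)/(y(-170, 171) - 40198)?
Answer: 19029/1430812 ≈ 0.013299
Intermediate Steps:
y(z, V) = 68*z - 51*V*z (y(z, V) = -51*V*z + 68*z = 68*z - 51*V*z)
(26755 - 7726)/(y(-170, 171) - 40198) = (26755 - 7726)/(17*(-170)*(4 - 3*171) - 40198) = 19029/(17*(-170)*(4 - 513) - 40198) = 19029/(17*(-170)*(-509) - 40198) = 19029/(1471010 - 40198) = 19029/1430812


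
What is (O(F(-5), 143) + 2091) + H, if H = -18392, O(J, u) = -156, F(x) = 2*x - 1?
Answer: -16457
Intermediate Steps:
F(x) = -1 + 2*x
(O(F(-5), 143) + 2091) + H = (-156 + 2091) - 18392 = 1935 - 18392 = -16457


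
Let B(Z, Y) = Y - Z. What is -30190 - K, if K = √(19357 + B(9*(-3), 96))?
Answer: -30190 - 2*√4870 ≈ -30330.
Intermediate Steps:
K = 2*√4870 (K = √(19357 + (96 - 9*(-3))) = √(19357 + (96 - 1*(-27))) = √(19357 + (96 + 27)) = √(19357 + 123) = √19480 = 2*√4870 ≈ 139.57)
-30190 - K = -30190 - 2*√4870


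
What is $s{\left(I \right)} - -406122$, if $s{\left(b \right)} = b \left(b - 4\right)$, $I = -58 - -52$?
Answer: $406182$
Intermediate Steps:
$I = -6$ ($I = -58 + 52 = -6$)
$s{\left(b \right)} = b \left(-4 + b\right)$
$s{\left(I \right)} - -406122 = - 6 \left(-4 - 6\right) - -406122 = \left(-6\right) \left(-10\right) + 406122 = 60 + 406122 = 406182$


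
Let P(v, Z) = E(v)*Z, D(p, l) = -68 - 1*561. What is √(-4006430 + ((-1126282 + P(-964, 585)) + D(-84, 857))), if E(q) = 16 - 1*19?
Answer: 2*I*√1283774 ≈ 2266.1*I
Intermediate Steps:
E(q) = -3 (E(q) = 16 - 19 = -3)
D(p, l) = -629 (D(p, l) = -68 - 561 = -629)
P(v, Z) = -3*Z
√(-4006430 + ((-1126282 + P(-964, 585)) + D(-84, 857))) = √(-4006430 + ((-1126282 - 3*585) - 629)) = √(-4006430 + ((-1126282 - 1755) - 629)) = √(-4006430 + (-1128037 - 629)) = √(-4006430 - 1128666) = √(-5135096) = 2*I*√1283774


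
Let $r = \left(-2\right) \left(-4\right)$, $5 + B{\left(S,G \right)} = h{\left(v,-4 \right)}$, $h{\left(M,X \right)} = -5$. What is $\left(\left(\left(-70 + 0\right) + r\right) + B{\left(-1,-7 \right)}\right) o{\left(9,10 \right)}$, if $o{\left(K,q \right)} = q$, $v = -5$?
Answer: $-720$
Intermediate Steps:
$B{\left(S,G \right)} = -10$ ($B{\left(S,G \right)} = -5 - 5 = -10$)
$r = 8$
$\left(\left(\left(-70 + 0\right) + r\right) + B{\left(-1,-7 \right)}\right) o{\left(9,10 \right)} = \left(\left(\left(-70 + 0\right) + 8\right) - 10\right) 10 = \left(\left(-70 + 8\right) - 10\right) 10 = \left(-62 - 10\right) 10 = \left(-72\right) 10 = -720$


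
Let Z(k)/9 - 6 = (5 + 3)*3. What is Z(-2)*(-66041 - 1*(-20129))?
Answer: -12396240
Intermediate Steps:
Z(k) = 270 (Z(k) = 54 + 9*((5 + 3)*3) = 54 + 9*(8*3) = 54 + 9*24 = 54 + 216 = 270)
Z(-2)*(-66041 - 1*(-20129)) = 270*(-66041 - 1*(-20129)) = 270*(-66041 + 20129) = 270*(-45912) = -12396240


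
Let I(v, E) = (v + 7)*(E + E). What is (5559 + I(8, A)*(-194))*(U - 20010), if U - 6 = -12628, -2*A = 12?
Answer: -1320910728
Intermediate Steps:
A = -6 (A = -½*12 = -6)
U = -12622 (U = 6 - 12628 = -12622)
I(v, E) = 2*E*(7 + v) (I(v, E) = (7 + v)*(2*E) = 2*E*(7 + v))
(5559 + I(8, A)*(-194))*(U - 20010) = (5559 + (2*(-6)*(7 + 8))*(-194))*(-12622 - 20010) = (5559 + (2*(-6)*15)*(-194))*(-32632) = (5559 - 180*(-194))*(-32632) = (5559 + 34920)*(-32632) = 40479*(-32632) = -1320910728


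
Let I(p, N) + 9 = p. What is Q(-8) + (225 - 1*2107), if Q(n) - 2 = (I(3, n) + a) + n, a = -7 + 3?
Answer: -1898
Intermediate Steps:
a = -4
I(p, N) = -9 + p
Q(n) = -8 + n (Q(n) = 2 + (((-9 + 3) - 4) + n) = 2 + ((-6 - 4) + n) = 2 + (-10 + n) = -8 + n)
Q(-8) + (225 - 1*2107) = (-8 - 8) + (225 - 1*2107) = -16 + (225 - 2107) = -16 - 1882 = -1898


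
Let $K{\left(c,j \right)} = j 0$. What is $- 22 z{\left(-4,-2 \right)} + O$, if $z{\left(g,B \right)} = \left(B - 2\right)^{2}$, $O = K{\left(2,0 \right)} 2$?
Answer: $-352$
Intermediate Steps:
$K{\left(c,j \right)} = 0$
$O = 0$ ($O = 0 \cdot 2 = 0$)
$z{\left(g,B \right)} = \left(-2 + B\right)^{2}$ ($z{\left(g,B \right)} = \left(B - 2\right)^{2} = \left(-2 + B\right)^{2}$)
$- 22 z{\left(-4,-2 \right)} + O = - 22 \left(-2 - 2\right)^{2} + 0 = - 22 \left(-4\right)^{2} + 0 = \left(-22\right) 16 + 0 = -352 + 0 = -352$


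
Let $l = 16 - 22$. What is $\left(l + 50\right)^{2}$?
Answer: $1936$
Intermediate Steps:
$l = -6$ ($l = 16 - 22 = -6$)
$\left(l + 50\right)^{2} = \left(-6 + 50\right)^{2} = 44^{2} = 1936$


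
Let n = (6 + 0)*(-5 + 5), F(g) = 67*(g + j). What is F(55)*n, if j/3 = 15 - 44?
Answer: 0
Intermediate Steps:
j = -87 (j = 3*(15 - 44) = 3*(-29) = -87)
F(g) = -5829 + 67*g (F(g) = 67*(g - 87) = 67*(-87 + g) = -5829 + 67*g)
n = 0 (n = 6*0 = 0)
F(55)*n = (-5829 + 67*55)*0 = (-5829 + 3685)*0 = -2144*0 = 0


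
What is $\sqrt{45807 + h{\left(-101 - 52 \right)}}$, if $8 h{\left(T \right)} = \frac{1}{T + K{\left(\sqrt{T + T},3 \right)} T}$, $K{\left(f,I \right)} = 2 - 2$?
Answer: $\frac{\sqrt{1906304078}}{204} \approx 214.03$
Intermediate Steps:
$K{\left(f,I \right)} = 0$
$h{\left(T \right)} = \frac{1}{8 T}$ ($h{\left(T \right)} = \frac{1}{8 \left(T + 0 T\right)} = \frac{1}{8 \left(T + 0\right)} = \frac{1}{8 T}$)
$\sqrt{45807 + h{\left(-101 - 52 \right)}} = \sqrt{45807 + \frac{1}{8 \left(-101 - 52\right)}} = \sqrt{45807 + \frac{1}{8 \left(-153\right)}} = \sqrt{45807 + \frac{1}{8} \left(- \frac{1}{153}\right)} = \sqrt{45807 - \frac{1}{1224}} = \sqrt{\frac{56067767}{1224}} = \frac{\sqrt{1906304078}}{204}$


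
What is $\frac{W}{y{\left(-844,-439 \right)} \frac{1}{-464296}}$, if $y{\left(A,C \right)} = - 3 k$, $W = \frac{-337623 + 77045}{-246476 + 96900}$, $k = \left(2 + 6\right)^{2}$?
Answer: $\frac{1080226099}{256416} \approx 4212.8$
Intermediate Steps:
$k = 64$ ($k = 8^{2} = 64$)
$W = \frac{130289}{74788}$ ($W = - \frac{260578}{-149576} = \left(-260578\right) \left(- \frac{1}{149576}\right) = \frac{130289}{74788} \approx 1.7421$)
$y{\left(A,C \right)} = -192$ ($y{\left(A,C \right)} = \left(-3\right) 64 = -192$)
$\frac{W}{y{\left(-844,-439 \right)} \frac{1}{-464296}} = \frac{130289}{74788 \left(- \frac{192}{-464296}\right)} = \frac{130289}{74788 \left(\left(-192\right) \left(- \frac{1}{464296}\right)\right)} = \frac{130289}{74788 \cdot \frac{24}{58037}} = \frac{130289}{74788} \cdot \frac{58037}{24} = \frac{1080226099}{256416}$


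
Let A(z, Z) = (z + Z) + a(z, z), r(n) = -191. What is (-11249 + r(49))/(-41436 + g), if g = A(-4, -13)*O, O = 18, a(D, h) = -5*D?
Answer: 520/1881 ≈ 0.27645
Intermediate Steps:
A(z, Z) = Z - 4*z (A(z, Z) = (z + Z) - 5*z = (Z + z) - 5*z = Z - 4*z)
g = 54 (g = (-13 - 4*(-4))*18 = (-13 + 16)*18 = 3*18 = 54)
(-11249 + r(49))/(-41436 + g) = (-11249 - 191)/(-41436 + 54) = -11440/(-41382) = -11440*(-1/41382) = 520/1881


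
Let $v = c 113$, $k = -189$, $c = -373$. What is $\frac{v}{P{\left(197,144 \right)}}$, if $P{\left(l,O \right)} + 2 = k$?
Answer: $\frac{42149}{191} \approx 220.68$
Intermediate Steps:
$P{\left(l,O \right)} = -191$ ($P{\left(l,O \right)} = -2 - 189 = -191$)
$v = -42149$ ($v = \left(-373\right) 113 = -42149$)
$\frac{v}{P{\left(197,144 \right)}} = - \frac{42149}{-191} = \left(-42149\right) \left(- \frac{1}{191}\right) = \frac{42149}{191}$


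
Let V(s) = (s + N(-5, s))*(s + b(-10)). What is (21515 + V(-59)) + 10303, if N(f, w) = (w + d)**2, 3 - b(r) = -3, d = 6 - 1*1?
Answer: -119603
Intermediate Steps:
d = 5 (d = 6 - 1 = 5)
b(r) = 6 (b(r) = 3 - 1*(-3) = 3 + 3 = 6)
N(f, w) = (5 + w)**2 (N(f, w) = (w + 5)**2 = (5 + w)**2)
V(s) = (6 + s)*(s + (5 + s)**2) (V(s) = (s + (5 + s)**2)*(s + 6) = (s + (5 + s)**2)*(6 + s) = (6 + s)*(s + (5 + s)**2))
(21515 + V(-59)) + 10303 = (21515 + (150 + (-59)**3 + 17*(-59)**2 + 91*(-59))) + 10303 = (21515 + (150 - 205379 + 17*3481 - 5369)) + 10303 = (21515 + (150 - 205379 + 59177 - 5369)) + 10303 = (21515 - 151421) + 10303 = -129906 + 10303 = -119603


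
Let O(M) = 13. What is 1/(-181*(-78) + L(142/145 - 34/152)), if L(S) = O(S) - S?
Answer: 11020/155715293 ≈ 7.0770e-5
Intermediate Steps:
L(S) = 13 - S
1/(-181*(-78) + L(142/145 - 34/152)) = 1/(-181*(-78) + (13 - (142/145 - 34/152))) = 1/(14118 + (13 - (142*(1/145) - 34*1/152))) = 1/(14118 + (13 - (142/145 - 17/76))) = 1/(14118 + (13 - 1*8327/11020)) = 1/(14118 + (13 - 8327/11020)) = 1/(14118 + 134933/11020) = 1/(155715293/11020) = 11020/155715293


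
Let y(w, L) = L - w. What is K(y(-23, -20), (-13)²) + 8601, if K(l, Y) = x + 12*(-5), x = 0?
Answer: 8541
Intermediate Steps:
K(l, Y) = -60 (K(l, Y) = 0 + 12*(-5) = 0 - 60 = -60)
K(y(-23, -20), (-13)²) + 8601 = -60 + 8601 = 8541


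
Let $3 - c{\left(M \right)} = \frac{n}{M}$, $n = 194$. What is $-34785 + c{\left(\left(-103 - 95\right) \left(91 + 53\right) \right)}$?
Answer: $- \frac{495852095}{14256} \approx -34782.0$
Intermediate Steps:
$c{\left(M \right)} = 3 - \frac{194}{M}$
$-34785 + c{\left(\left(-103 - 95\right) \left(91 + 53\right) \right)} = -34785 + \left(3 - \frac{194}{\left(-103 - 95\right) \left(91 + 53\right)}\right) = -34785 + \left(3 - \frac{194}{\left(-198\right) 144}\right) = -34785 + \left(3 - \frac{194}{-28512}\right) = -34785 + \left(3 - - \frac{97}{14256}\right) = -34785 + \left(3 + \frac{97}{14256}\right) = -34785 + \frac{42865}{14256} = - \frac{495852095}{14256}$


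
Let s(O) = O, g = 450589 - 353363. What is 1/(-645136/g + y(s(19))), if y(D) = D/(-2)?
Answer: -97226/1568783 ≈ -0.061975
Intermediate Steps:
g = 97226
y(D) = -D/2 (y(D) = D*(-½) = -D/2)
1/(-645136/g + y(s(19))) = 1/(-645136/97226 - ½*19) = 1/(-645136*1/97226 - 19/2) = 1/(-322568/48613 - 19/2) = 1/(-1568783/97226) = -97226/1568783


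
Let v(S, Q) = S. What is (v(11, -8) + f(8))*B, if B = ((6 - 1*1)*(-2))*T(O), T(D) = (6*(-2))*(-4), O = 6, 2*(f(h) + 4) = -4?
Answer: -2400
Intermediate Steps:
f(h) = -6 (f(h) = -4 + (½)*(-4) = -4 - 2 = -6)
T(D) = 48 (T(D) = -12*(-4) = 48)
B = -480 (B = ((6 - 1*1)*(-2))*48 = ((6 - 1)*(-2))*48 = (5*(-2))*48 = -10*48 = -480)
(v(11, -8) + f(8))*B = (11 - 6)*(-480) = 5*(-480) = -2400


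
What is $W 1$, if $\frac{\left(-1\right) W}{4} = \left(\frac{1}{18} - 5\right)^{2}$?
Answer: $- \frac{7921}{81} \approx -97.79$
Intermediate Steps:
$W = - \frac{7921}{81}$ ($W = - 4 \left(\frac{1}{18} - 5\right)^{2} = - 4 \left(- \frac{89}{18}\right)^{2} = \left(-4\right) \frac{7921}{324} = - \frac{7921}{81} \approx -97.79$)
$W 1 = \left(- \frac{7921}{81}\right) 1 = - \frac{7921}{81}$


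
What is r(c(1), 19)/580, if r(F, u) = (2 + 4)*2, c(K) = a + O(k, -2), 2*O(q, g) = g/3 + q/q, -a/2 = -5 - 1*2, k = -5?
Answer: 3/145 ≈ 0.020690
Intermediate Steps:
a = 14 (a = -2*(-5 - 1*2) = -2*(-5 - 2) = -2*(-7) = 14)
O(q, g) = 1/2 + g/6 (O(q, g) = (g/3 + q/q)/2 = (g*(1/3) + 1)/2 = (g/3 + 1)/2 = (1 + g/3)/2 = 1/2 + g/6)
c(K) = 85/6 (c(K) = 14 + (1/2 + (1/6)*(-2)) = 14 + (1/2 - 1/3) = 14 + 1/6 = 85/6)
r(F, u) = 12 (r(F, u) = 6*2 = 12)
r(c(1), 19)/580 = 12/580 = 12*(1/580) = 3/145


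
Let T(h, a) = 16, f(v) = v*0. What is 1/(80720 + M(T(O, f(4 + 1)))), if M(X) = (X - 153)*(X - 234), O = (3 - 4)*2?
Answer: 1/110586 ≈ 9.0427e-6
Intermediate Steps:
f(v) = 0
O = -2 (O = -1*2 = -2)
M(X) = (-234 + X)*(-153 + X) (M(X) = (-153 + X)*(-234 + X) = (-234 + X)*(-153 + X))
1/(80720 + M(T(O, f(4 + 1)))) = 1/(80720 + (35802 + 16**2 - 387*16)) = 1/(80720 + (35802 + 256 - 6192)) = 1/(80720 + 29866) = 1/110586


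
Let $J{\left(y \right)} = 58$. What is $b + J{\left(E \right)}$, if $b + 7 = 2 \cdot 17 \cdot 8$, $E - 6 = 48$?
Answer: $323$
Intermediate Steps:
$E = 54$ ($E = 6 + 48 = 54$)
$b = 265$ ($b = -7 + 2 \cdot 17 \cdot 8 = -7 + 34 \cdot 8 = -7 + 272 = 265$)
$b + J{\left(E \right)} = 265 + 58 = 323$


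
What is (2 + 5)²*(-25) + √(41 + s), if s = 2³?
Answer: -1218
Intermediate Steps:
s = 8
(2 + 5)²*(-25) + √(41 + s) = (2 + 5)²*(-25) + √(41 + 8) = 7²*(-25) + √49 = 49*(-25) + 7 = -1225 + 7 = -1218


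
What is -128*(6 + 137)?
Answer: -18304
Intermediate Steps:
-128*(6 + 137) = -128*143 = -18304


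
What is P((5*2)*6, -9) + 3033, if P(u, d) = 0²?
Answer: 3033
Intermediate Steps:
P(u, d) = 0
P((5*2)*6, -9) + 3033 = 0 + 3033 = 3033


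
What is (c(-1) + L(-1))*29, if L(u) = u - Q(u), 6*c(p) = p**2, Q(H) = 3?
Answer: -667/6 ≈ -111.17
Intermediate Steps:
c(p) = p**2/6
L(u) = -3 + u (L(u) = u - 1*3 = u - 3 = -3 + u)
(c(-1) + L(-1))*29 = ((1/6)*(-1)**2 + (-3 - 1))*29 = ((1/6)*1 - 4)*29 = (1/6 - 4)*29 = -23/6*29 = -667/6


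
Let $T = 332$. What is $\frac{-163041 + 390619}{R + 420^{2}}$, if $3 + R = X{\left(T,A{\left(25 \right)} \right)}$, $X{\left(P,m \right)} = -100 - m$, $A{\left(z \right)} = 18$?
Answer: $\frac{227578}{176279} \approx 1.291$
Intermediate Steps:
$R = -121$ ($R = -3 - 118 = -121$)
$\frac{-163041 + 390619}{R + 420^{2}} = \frac{-163041 + 390619}{-121 + 420^{2}} = \frac{227578}{-121 + 176400} = \frac{227578}{176279}$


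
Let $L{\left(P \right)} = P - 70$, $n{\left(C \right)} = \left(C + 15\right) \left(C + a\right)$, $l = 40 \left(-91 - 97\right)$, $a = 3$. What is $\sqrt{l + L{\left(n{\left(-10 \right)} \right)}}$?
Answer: $5 i \sqrt{305} \approx 87.321 i$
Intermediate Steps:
$l = -7520$ ($l = 40 \left(-188\right) = -7520$)
$n{\left(C \right)} = \left(3 + C\right) \left(15 + C\right)$ ($n{\left(C \right)} = \left(C + 15\right) \left(C + 3\right) = \left(15 + C\right) \left(3 + C\right) = \left(3 + C\right) \left(15 + C\right)$)
$L{\left(P \right)} = -70 + P$ ($L{\left(P \right)} = P - 70 = -70 + P$)
$\sqrt{l + L{\left(n{\left(-10 \right)} \right)}} = \sqrt{-7520 + \left(-70 + \left(45 + \left(-10\right)^{2} + 18 \left(-10\right)\right)\right)} = \sqrt{-7520 + \left(-70 + \left(45 + 100 - 180\right)\right)} = \sqrt{-7520 - 105} = \sqrt{-7625} = 5 i \sqrt{305}$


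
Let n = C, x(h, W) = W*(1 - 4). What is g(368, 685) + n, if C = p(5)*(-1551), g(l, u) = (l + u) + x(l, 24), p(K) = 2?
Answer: -2121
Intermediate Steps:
x(h, W) = -3*W (x(h, W) = W*(-3) = -3*W)
g(l, u) = -72 + l + u (g(l, u) = (l + u) - 3*24 = (l + u) - 72 = -72 + l + u)
C = -3102 (C = 2*(-1551) = -3102)
n = -3102
g(368, 685) + n = (-72 + 368 + 685) - 3102 = 981 - 3102 = -2121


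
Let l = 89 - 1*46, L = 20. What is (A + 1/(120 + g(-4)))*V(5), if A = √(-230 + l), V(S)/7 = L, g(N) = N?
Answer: 35/29 + 140*I*√187 ≈ 1.2069 + 1914.5*I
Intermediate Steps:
V(S) = 140 (V(S) = 7*20 = 140)
l = 43 (l = 89 - 46 = 43)
A = I*√187 (A = √(-230 + 43) = √(-187) = I*√187 ≈ 13.675*I)
(A + 1/(120 + g(-4)))*V(5) = (I*√187 + 1/(120 - 4))*140 = (I*√187 + 1/116)*140 = (1/116 + I*√187)*140 = 35/29 + 140*I*√187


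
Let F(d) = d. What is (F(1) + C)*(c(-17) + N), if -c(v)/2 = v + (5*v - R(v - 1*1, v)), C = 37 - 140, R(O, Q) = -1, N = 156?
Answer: -36516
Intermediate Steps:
C = -103
c(v) = -2 - 12*v (c(v) = -2*(v + (5*v - 1*(-1))) = -2*(v + (5*v + 1)) = -2*(v + (1 + 5*v)) = -2*(1 + 6*v) = -2 - 12*v)
(F(1) + C)*(c(-17) + N) = (1 - 103)*((-2 - 12*(-17)) + 156) = -102*((-2 + 204) + 156) = -102*(202 + 156) = -102*358 = -36516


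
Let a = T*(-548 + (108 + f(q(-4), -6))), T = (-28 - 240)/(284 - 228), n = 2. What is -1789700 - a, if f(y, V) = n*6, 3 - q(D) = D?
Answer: -12542238/7 ≈ -1.7917e+6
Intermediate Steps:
T = -67/14 (T = -268/56 = -268*1/56 = -67/14 ≈ -4.7857)
q(D) = 3 - D
f(y, V) = 12 (f(y, V) = 2*6 = 12)
a = 14338/7 (a = -67*(-548 + (108 + 12))/14 = -67*(-548 + 120)/14 = -67/14*(-428) = 14338/7 ≈ 2048.3)
-1789700 - a = -1789700 - 1*14338/7 = -1789700 - 14338/7 = -12542238/7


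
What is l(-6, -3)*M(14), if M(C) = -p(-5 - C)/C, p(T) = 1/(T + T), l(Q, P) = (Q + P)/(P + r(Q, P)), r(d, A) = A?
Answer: 3/1064 ≈ 0.0028195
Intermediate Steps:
l(Q, P) = (P + Q)/(2*P) (l(Q, P) = (Q + P)/(P + P) = (P + Q)/((2*P)) = (P + Q)*(1/(2*P)) = (P + Q)/(2*P))
p(T) = 1/(2*T)
M(C) = -1/(2*C*(-5 - C)) (M(C) = -1/(2*(-5 - C))/C = -1/(2*C*(-5 - C)))
l(-6, -3)*M(14) = ((1/2)*(-3 - 6)/(-3))*((1/2)/(14*(5 + 14))) = ((1/2)*(-1/3)*(-9))*((1/2)*(1/14)/19) = 3*((1/2)*(1/14)*(1/19))/2 = (3/2)*(1/532) = 3/1064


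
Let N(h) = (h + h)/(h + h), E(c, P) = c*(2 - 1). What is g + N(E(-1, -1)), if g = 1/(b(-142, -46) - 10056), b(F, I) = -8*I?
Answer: 9687/9688 ≈ 0.99990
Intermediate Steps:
E(c, P) = c (E(c, P) = c*1 = c)
g = -1/9688 (g = 1/(-8*(-46) - 10056) = 1/(368 - 10056) = 1/(-9688) = -1/9688 ≈ -0.00010322)
N(h) = 1 (N(h) = (2*h)/((2*h)) = (2*h)*(1/(2*h)) = 1)
g + N(E(-1, -1)) = -1/9688 + 1 = 9687/9688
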